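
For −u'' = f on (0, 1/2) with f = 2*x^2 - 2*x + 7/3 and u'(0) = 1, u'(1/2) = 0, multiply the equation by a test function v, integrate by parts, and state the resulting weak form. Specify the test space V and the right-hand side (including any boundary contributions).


V = H^1(0, 1/2) (v unrestricted at boundary; u is determined up to an additive constant); weak form: ∫_0^1/2 u'v' dx = ∫_0^1/2 (2*x^2 - 2*x + 7/3) v dx − v(0) for all v ∈ V.

Multiply both sides by a test function v and integrate from 0 to 1/2:
  ∫_0^1/2 −u''(x) v(x) dx = ∫_0^1/2 f(x) v(x) dx.
Integrate the LHS by parts once:
  ∫_0^1/2 −u'' v dx = −[u'(x) v(x)]_0^1/2 + ∫_0^1/2 u'(x) v'(x) dx.
Thus ∫_0^1/2 u'(x) v'(x) dx = ∫_0^1/2 f(x) v(x) dx + [u'(x) v(x)]_0^1/2.
Choose V so that boundary terms are either known or forced to vanish.
u has inhomogeneous Neumann u'(0) = 1, u'(1/2) = 0. [u' v]_0^1/2 = (0)·v(1/2) − (1)·v(0) = − v(0). Take V = H^1(0, 1/2); boundary term becomes part of RHS.
Weak formulation: find u (satisfying any essential BC) such that ∫_0^1/2 u'(x) v'(x) dx = ∫_0^1/2 f v dx − v(0) for all v ∈ V (Neumann data are natural BCs: they enter the RHS as boundary terms).
Substituting f(x) = 2*x^2 - 2*x + 7/3, the right-hand side is ∫_0^1/2 (2*x^2 - 2*x + 7/3) v dx − v(0).
Compatibility check (pure Neumann): taking v ≡ 1 ∈ V gives 0 = ∫_0^1/2 f dx + (0) − (1), i.e. ∫_0^1/2 f dx must equal u'(0) − u'(1/2) = 1. Indeed ∫_0^1/2 (2*x^2 - 2*x + 7/3) dx = 1, so the data are compatible. The solution is then unique only up to an additive constant (fix it e.g. by requiring ∫_0^1/2 u dx = 0).


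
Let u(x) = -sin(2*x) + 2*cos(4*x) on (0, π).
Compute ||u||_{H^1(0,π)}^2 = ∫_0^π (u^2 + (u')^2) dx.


||u||_{H^1(0,π)}^2 = 73*π/2

u'(x) = -8*sin(4*x) - 2*cos(2*x).
Expand u² and (u')² and integrate term by term on (0, π), using: for integers n ≥ 1, ∫_0^π sin²(nx) dx = ∫_0^π cos²(nx) dx = π/2; for n ≠ n', ∫_0^π sin(nx)sin(n'x) dx = ∫_0^π cos(nx)cos(n'x) dx = 0; and by product-to-sum, ∫_0^π sin(nx)cos(n'x) dx = ½∫_0^π [sin((n+n')x) + sin((n−n')x)] dx, which is 0 when n+n' is even and 2n/(n²−n'²) when n+n' is odd (it need not vanish on (0, π)).
  u² squared terms: (-1)²·∫sin(2x)² dx = 1·π/2 = π/2;  (2)²·∫cos(4x)² dx = 4·π/2 = 2*π.
  u² cross terms: 2·(-1)·(2)·∫sin(2x)·cos(4x) dx = -4·(0) = 0.
  So ∫_0^π u² dx = π/2 + 2*π + 0 = 5*π/2.
  (u')² squared terms: (-8)²·∫sin(4x)² dx = 64·π/2 = 32*π;  (-2)²·∫cos(2x)² dx = 4·π/2 = 2*π.
  (u')² cross terms: 2·(-8)·(-2)·∫sin(4x)·cos(2x) dx = 32·(0) = 0.
  So ∫_0^π (u')² dx = 32*π + 2*π + 0 = 34*π.
||u||_{H^1}^2 = (5*π/2) + (34*π) = 73*π/2.


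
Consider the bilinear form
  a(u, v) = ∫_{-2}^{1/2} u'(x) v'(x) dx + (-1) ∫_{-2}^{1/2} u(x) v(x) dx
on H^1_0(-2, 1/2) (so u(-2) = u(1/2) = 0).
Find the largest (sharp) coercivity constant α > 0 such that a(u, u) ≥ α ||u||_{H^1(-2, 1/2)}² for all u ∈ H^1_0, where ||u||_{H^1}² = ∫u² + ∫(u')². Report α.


α = (-25 + 4*π^2)/(25 + 4*π^2)

Coercivity of a(·,·) on H^1_0(-2, 1/2) means a(u, u) ≥ α ||u||_{H^1}² for every u ∈ H^1_0.
The interval has length L = 5/2, and Poincaré/coercivity depend only on L. Here a(u, u) = ∫(u')² + (-1)·∫u².
Here c = -1 < 0 with |c| < (π/L)² = 4*π^2/25, so coercivity still holds. The condition a(u,u) ≥ α||u||_{H^1}² reads (1−α)∫(u')² ≥ (α−c)∫u². Any admissible α is ≤ 1 (rapidly oscillating u have ∫u²/∫(u')² → 0), and α = 1 would force 0 ≥ (1−c)∫u², impossible since c < 1; so 1−α > 0. By the sharp Poincaré inequality on H^1_0 of an interval of length L, ∫(u')² ≥ (π/L)²∫u² with equality for the first sine mode sin(π(x−x₀)/L) (x₀ the left endpoint), so the inequality holds for all u iff (1−α)(π/L)² ≥ α − c, i.e. α ≤ ((π/L)² + c)/((π/L)² + 1) = (1 + c(L/π)²)/(1 + (L/π)²). (Direct route, valid since c ≤ 0: Poincaré gives c∫u² ≥ c(L/π)²∫(u')², so a(u,u) ≥ (1 + c(L/π)²)∫(u')², while ||u||_{H^1}² ≤ (1 + (L/π)²)∫(u')²; dividing yields the same α.) With (π/L)² = 4*π^2/25 and c = -1, the largest admissible constant is α = ((π/L)² + c)/((π/L)² + 1).
Simplifying, α = (-25 + 4*π^2)/(25 + 4*π^2).


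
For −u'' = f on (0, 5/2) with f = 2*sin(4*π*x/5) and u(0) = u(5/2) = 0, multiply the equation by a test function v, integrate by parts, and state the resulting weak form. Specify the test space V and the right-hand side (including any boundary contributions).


V = H^1_0(0, 5/2) (so v(0) = v(5/2) = 0); weak form: ∫_0^5/2 u'v' dx = ∫_0^5/2 (2*sin(4*π*x/5)) v dx for all v ∈ V.

Multiply both sides by a test function v and integrate from 0 to 5/2:
  ∫_0^5/2 −u''(x) v(x) dx = ∫_0^5/2 f(x) v(x) dx.
Integrate the LHS by parts once:
  ∫_0^5/2 −u'' v dx = −[u'(x) v(x)]_0^5/2 + ∫_0^5/2 u'(x) v'(x) dx.
Thus ∫_0^5/2 u'(x) v'(x) dx = ∫_0^5/2 f(x) v(x) dx + [u'(x) v(x)]_0^5/2.
Choose V so that boundary terms are either known or forced to vanish.
u is Dirichlet: u(0) = u(5/2) = 0. Let V = H^1_0(0, 5/2); then v(0) = v(5/2) = 0, and [u' v]_0^5/2 = 0.
Weak formulation: find u (satisfying any essential BC) such that ∫_0^5/2 u'(x) v'(x) dx = ∫_0^5/2 f v dx for all v ∈ V.
Substituting f(x) = 2*sin(4*π*x/5), the right-hand side is ∫_0^5/2 (2*sin(4*π*x/5)) v dx.


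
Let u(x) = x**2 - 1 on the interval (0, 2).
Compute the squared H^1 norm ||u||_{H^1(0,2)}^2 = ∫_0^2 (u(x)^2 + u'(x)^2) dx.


||u||_{H^1}^2 = 206/15

The H^1 norm (squared) on an interval (0, L) is
  ||u||_{H^1}^2 = ∫_0^L u(x)^2 dx + ∫_0^L u'(x)^2 dx.
Compute u'(x) = 2*x.
Then u(x)^2 = x**4 - 2*x**2 + 1 and u'(x)^2 = 4*x**2.
Integrate each monomial from 0 to 2 using ∫_0^2 c·x^n dx = c·2^(n+1)/(n+1):
  ∫_0^2 u(x)^2 dx = ∫_0^2 (x^4 - 2*x^2 + 1) dx. Term by term:
    ∫_0^2 x^4 dx = 32/5;  ∫_0^2 -2*x^2 dx = -16/3;  ∫_0^2 1 dx = 2.
  Sum: 32/5 − 16/3 + 2 = 46/15.
  ∫_0^2 u'(x)^2 dx = ∫_0^2 (4*x^2) dx. Term by term:
    ∫_0^2 4*x^2 dx = 32/3.
Adding: ||u||_{H^1}^2 = 46/15 + 32/3 = 206/15.


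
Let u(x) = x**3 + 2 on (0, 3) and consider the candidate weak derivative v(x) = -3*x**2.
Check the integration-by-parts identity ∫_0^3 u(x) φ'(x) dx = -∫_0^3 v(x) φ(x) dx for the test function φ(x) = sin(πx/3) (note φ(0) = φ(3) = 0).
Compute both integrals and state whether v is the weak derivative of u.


LHS = -81/π + 324/π^3, RHS = -324/π^3 + 81/π. No, v is not the weak derivative of u.

u(x) = x**3 + 2, classical derivative u'(x) = 3*x**2.
φ(x) = sin(πx/3), so φ'(x) = π*cos(π*x/3)/3.
Note φ(0) = φ(3) = 0, so the boundary term u·φ vanishes.
LHS = ∫_0^3 u(x) φ'(x) dx = ∫_0^3 (π*x^3*cos(π*x/3)/3 + 2*π*cos(π*x/3)/3) dx. Term by term:
  ∫_0^3 2*π*cos(π*x/3)/3 dx = 0;  ∫_0^3 π*x^3*cos(π*x/3)/3 dx = -81/π + 324/π^3.
Sum: 0 + -81/π + 324/π^3 = -81/π + 324/π^3.
So LHS = -81/π + 324/π^3.
∫_0^3 v(x) φ(x) dx = ∫_0^3 (-3*x^2*sin(π*x/3)) dx. Term by term:
  ∫_0^3 -3*x^2*sin(π*x/3) dx = -81/π + 324/π^3.
So RHS = -∫_0^3 v(x) φ(x) dx = -324/π^3 + 81/π.
LHS − RHS = -162/π + 648/π^3 ≠ 0, so the identity fails.
(For a valid weak derivative the identity must hold for EVERY test function, in particular this one. The failure shows v is NOT the weak derivative of u.)
Correct weak derivative would be u'(x) = 3*x**2.


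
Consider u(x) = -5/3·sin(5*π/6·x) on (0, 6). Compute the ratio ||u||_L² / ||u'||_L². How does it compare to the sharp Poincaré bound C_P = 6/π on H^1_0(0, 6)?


||u||_L² / ||u'||_L² = 6/(5*π) < C_P = 6/π.

u(x) = -5/3·sin(5*π/6·x), so u'(x) = -25*π*cos(5*π*x/6)/18.
Writing u(x) = A·sin(kπx/L) with A = -5/3 and k = 5, use ∫_0^L sin²(kπx/L) dx = L/2 and ∫_0^L cos²(kπx/L) dx = L/2.
u² = 25/9·sin²(5*π/6·x) and (u')² = 625*π^2/324·cos²(5*π/6·x), and each of sin², cos² integrates to L/2 = 3 over (0, 6).
∫_0^6 u² dx = 25/3, so ||u||_L² = 5*sqrt(3)/3.
∫_0^6 (u')² dx = 625*π^2/108, so ||u'||_L² = 25*sqrt(3)*π/18.
Ratio ||u||_L² / ||u'||_L² = 6/(5*π).
Sharp Poincaré constant on H^1_0(0, 6) is C_P = L/π = 6/π, achieved by sin(π/6·x).
This is the k = 5 harmonic; the ratio L/(kπ) is strictly less than C_P = L/π, consistent with the sharp inequality ||u||_L² ≤ C_P ||u'||_L².


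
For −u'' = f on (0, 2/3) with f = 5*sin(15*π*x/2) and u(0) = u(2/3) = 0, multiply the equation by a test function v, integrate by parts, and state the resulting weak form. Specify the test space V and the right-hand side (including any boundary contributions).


V = H^1_0(0, 2/3) (so v(0) = v(2/3) = 0); weak form: ∫_0^2/3 u'v' dx = ∫_0^2/3 (5*sin(15*π*x/2)) v dx for all v ∈ V.

Multiply both sides by a test function v and integrate from 0 to 2/3:
  ∫_0^2/3 −u''(x) v(x) dx = ∫_0^2/3 f(x) v(x) dx.
Integrate the LHS by parts once:
  ∫_0^2/3 −u'' v dx = −[u'(x) v(x)]_0^2/3 + ∫_0^2/3 u'(x) v'(x) dx.
Thus ∫_0^2/3 u'(x) v'(x) dx = ∫_0^2/3 f(x) v(x) dx + [u'(x) v(x)]_0^2/3.
Choose V so that boundary terms are either known or forced to vanish.
u is Dirichlet: u(0) = u(2/3) = 0. Let V = H^1_0(0, 2/3); then v(0) = v(2/3) = 0, and [u' v]_0^2/3 = 0.
Weak formulation: find u (satisfying any essential BC) such that ∫_0^2/3 u'(x) v'(x) dx = ∫_0^2/3 f v dx for all v ∈ V.
Substituting f(x) = 5*sin(15*π*x/2), the right-hand side is ∫_0^2/3 (5*sin(15*π*x/2)) v dx.


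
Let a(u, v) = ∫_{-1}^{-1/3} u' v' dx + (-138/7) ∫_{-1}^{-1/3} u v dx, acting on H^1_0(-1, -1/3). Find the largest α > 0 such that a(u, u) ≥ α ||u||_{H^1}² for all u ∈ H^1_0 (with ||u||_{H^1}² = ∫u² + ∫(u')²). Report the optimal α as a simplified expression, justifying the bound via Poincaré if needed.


α = 3*(-184 + 21*π^2)/(7*(4 + 9*π^2))

Coercivity of a(·,·) on H^1_0(-1, -1/3) means a(u, u) ≥ α ||u||_{H^1}² for every u ∈ H^1_0.
The interval has length L = 2/3, and Poincaré/coercivity depend only on L. Here a(u, u) = ∫(u')² + (-138/7)·∫u².
Here c = -138/7 < 0 with |c| < (π/L)² = 9*π^2/4, so coercivity still holds. The condition a(u,u) ≥ α||u||_{H^1}² reads (1−α)∫(u')² ≥ (α−c)∫u². Any admissible α is ≤ 1 (rapidly oscillating u have ∫u²/∫(u')² → 0), and α = 1 would force 0 ≥ (1−c)∫u², impossible since c < 1; so 1−α > 0. By the sharp Poincaré inequality on H^1_0 of an interval of length L, ∫(u')² ≥ (π/L)²∫u² with equality for the first sine mode sin(π(x−x₀)/L) (x₀ the left endpoint), so the inequality holds for all u iff (1−α)(π/L)² ≥ α − c, i.e. α ≤ ((π/L)² + c)/((π/L)² + 1) = (1 + c(L/π)²)/(1 + (L/π)²). (Direct route, valid since c ≤ 0: Poincaré gives c∫u² ≥ c(L/π)²∫(u')², so a(u,u) ≥ (1 + c(L/π)²)∫(u')², while ||u||_{H^1}² ≤ (1 + (L/π)²)∫(u')²; dividing yields the same α.) With (π/L)² = 9*π^2/4 and c = -138/7, the largest admissible constant is α = ((π/L)² + c)/((π/L)² + 1).
Simplifying, α = 3*(-184 + 21*π^2)/(7*(4 + 9*π^2)).


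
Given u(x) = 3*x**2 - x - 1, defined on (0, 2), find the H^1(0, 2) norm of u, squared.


||u||_{H^1}^2 = 1504/15

The H^1 norm (squared) on an interval (0, L) is
  ||u||_{H^1}^2 = ∫_0^L u(x)^2 dx + ∫_0^L u'(x)^2 dx.
Compute u'(x) = 6*x - 1.
Then u(x)^2 = 9*x**4 - 6*x**3 - 5*x**2 + 2*x + 1 and u'(x)^2 = 36*x**2 - 12*x + 1.
Integrate each monomial from 0 to 2 using ∫_0^2 c·x^n dx = c·2^(n+1)/(n+1):
  ∫_0^2 u(x)^2 dx = ∫_0^2 (9*x^4 - 6*x^3 - 5*x^2 + 2*x + 1) dx. Term by term:
    ∫_0^2 9*x^4 dx = 288/5;  ∫_0^2 -6*x^3 dx = -24;  ∫_0^2 -5*x^2 dx = -40/3;
    ∫_0^2 2*x dx = 4;  ∫_0^2 1 dx = 2.
  Sum: 288/5 − 24 − 40/3 + 4 + 2 = 394/15.
  ∫_0^2 u'(x)^2 dx = ∫_0^2 (36*x^2 - 12*x + 1) dx. Term by term:
    ∫_0^2 36*x^2 dx = 96;  ∫_0^2 -12*x dx = -24;  ∫_0^2 1 dx = 2.
  Sum: 96 − 24 + 2 = 74.
Adding: ||u||_{H^1}^2 = 394/15 + 74 = 1504/15.


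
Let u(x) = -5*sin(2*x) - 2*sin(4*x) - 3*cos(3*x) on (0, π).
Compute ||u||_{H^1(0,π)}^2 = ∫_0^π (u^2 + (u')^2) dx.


||u||_{H^1(0,π)}^2 = -720/7 + 283*π/2

u'(x) = 9*sin(3*x) - 10*cos(2*x) - 8*cos(4*x).
Expand u² and (u')² and integrate term by term on (0, π), using: for integers n ≥ 1, ∫_0^π sin²(nx) dx = ∫_0^π cos²(nx) dx = π/2; for n ≠ n', ∫_0^π sin(nx)sin(n'x) dx = ∫_0^π cos(nx)cos(n'x) dx = 0; and by product-to-sum, ∫_0^π sin(nx)cos(n'x) dx = ½∫_0^π [sin((n+n')x) + sin((n−n')x)] dx, which is 0 when n+n' is even and 2n/(n²−n'²) when n+n' is odd (it need not vanish on (0, π)).
  u² squared terms: (-5)²·∫sin(2x)² dx = 25·π/2 = 25*π/2;  (-3)²·∫cos(3x)² dx = 9·π/2 = 9*π/2;  (-2)²·∫sin(4x)² dx = 4·π/2 = 2*π.
  u² cross terms: 2·(-5)·(-3)·∫sin(2x)·cos(3x) dx = 30·(-4/5) = -24;  2·(-5)·(-2)·∫sin(2x)·sin(4x) dx = 20·(0) = 0;  2·(-3)·(-2)·∫cos(3x)·sin(4x) dx = 12·(8/7) = 96/7.
  So ∫_0^π u² dx = 25*π/2 + 9*π/2 + 2*π − 24 + 0 + 96/7 = -72/7 + 19*π.
  (u')² squared terms: (-10)²·∫cos(2x)² dx = 100·π/2 = 50*π;  (-8)²·∫cos(4x)² dx = 64·π/2 = 32*π;  (9)²·∫sin(3x)² dx = 81·π/2 = 81*π/2.
  (u')² cross terms: 2·(-10)·(-8)·∫cos(2x)·cos(4x) dx = 160·(0) = 0;  2·(-10)·(9)·∫cos(2x)·sin(3x) dx = -180·(6/5) = -216;  2·(-8)·(9)·∫cos(4x)·sin(3x) dx = -144·(-6/7) = 864/7.
  So ∫_0^π (u')² dx = 50*π + 32*π + 81*π/2 + 0 − 216 + 864/7 = -648/7 + 245*π/2.
||u||_{H^1}^2 = (-72/7 + 19*π) + (-648/7 + 245*π/2) = -720/7 + 283*π/2.


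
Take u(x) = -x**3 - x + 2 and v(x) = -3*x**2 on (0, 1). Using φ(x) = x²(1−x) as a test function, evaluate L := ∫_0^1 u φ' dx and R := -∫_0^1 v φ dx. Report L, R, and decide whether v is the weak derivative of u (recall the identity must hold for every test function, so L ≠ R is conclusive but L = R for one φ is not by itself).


LHS = 11/60, RHS = 1/10. No, v is not the weak derivative of u.

u(x) = -x**3 - x + 2, classical derivative u'(x) = -3*x**2 - 1.
φ(x) = x²(1−x), so φ'(x) = x*(2 - 3*x).
Note φ(0) = φ(1) = 0, so the boundary term u·φ vanishes.
LHS = ∫_0^1 u(x) φ'(x) dx = ∫_0^1 (3*x^5 - 2*x^4 + 3*x^3 - 8*x^2 + 4*x) dx. Term by term:
  ∫_0^1 3*x^5 dx = 1/2;  ∫_0^1 -2*x^4 dx = -2/5;  ∫_0^1 3*x^3 dx = 3/4;
  ∫_0^1 -8*x^2 dx = -8/3;  ∫_0^1 4*x dx = 2.
Sum: 1/2 − 2/5 + 3/4 − 8/3 + 2 = 11/60.
So LHS = 11/60.
∫_0^1 v(x) φ(x) dx = ∫_0^1 (3*x^5 - 3*x^4) dx. Term by term:
  ∫_0^1 3*x^5 dx = 1/2;  ∫_0^1 -3*x^4 dx = -3/5.
Sum: 1/2 − 3/5 = -1/10.
So RHS = -∫_0^1 v(x) φ(x) dx = 1/10.
LHS − RHS = 1/12 ≠ 0, so the identity fails.
(For a valid weak derivative the identity must hold for EVERY test function, in particular this one. The failure shows v is NOT the weak derivative of u.)
Correct weak derivative would be u'(x) = -3*x**2 - 1.


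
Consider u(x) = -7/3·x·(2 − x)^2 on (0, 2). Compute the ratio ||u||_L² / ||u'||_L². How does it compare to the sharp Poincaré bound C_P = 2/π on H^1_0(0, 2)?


||u||_L² / ||u'||_L² = sqrt(14)/7 < C_P = 2/π.

u(x) = -7/3·x·(2 − x)^2, so u'(x) = -7*x^2 + 56*x/3 - 28/3.
u(x) = -7/3·x·(2 − x)^2 vanishes at x = 0 and x = 2, so u ∈ H^1_0(0, 2). Differentiate via the product rule and integrate the resulting polynomials term by term.
  ∫_0^2 u² dx = ∫_0^2 (49*x^6/9 - 392*x^5/9 + 392*x^4/3 - 1568*x^3/9 + 784*x^2/9) dx. Term by term:
    ∫_0^2 49*x^6/9 dx = 896/9;  ∫_0^2 -392*x^5/9 dx = -12544/27;  ∫_0^2 392*x^4/3 dx = 12544/15;
    ∫_0^2 -1568*x^3/9 dx = -6272/9;  ∫_0^2 784*x^2/9 dx = 6272/27.
  Sum: 896/9 − 12544/27 + 12544/15 − 6272/9 + 6272/27 = 896/135.
  ∫_0^2 (u')² dx = ∫_0^2 (49*x^4 - 784*x^3/3 + 4312*x^2/9 - 3136*x/9 + 784/9) dx. Term by term:
    ∫_0^2 49*x^4 dx = 1568/5;  ∫_0^2 -784*x^3/3 dx = -3136/3;  ∫_0^2 4312*x^2/9 dx = 34496/27;
    ∫_0^2 -3136*x/9 dx = -6272/9;  ∫_0^2 784/9 dx = 1568/9.
  Sum: 1568/5 − 3136/3 + 34496/27 − 6272/9 + 1568/9 = 3136/135.
∫_0^2 u² dx = 896/135, so ||u||_L² = 8*sqrt(210)/45.
∫_0^2 (u')² dx = 3136/135, so ||u'||_L² = 56*sqrt(15)/45.
Ratio ||u||_L² / ||u'||_L² = sqrt(14)/7.
Sharp Poincaré constant on H^1_0(0, 2) is C_P = L/π = 2/π, achieved by sin(π/2·x).
A polynomial bump cannot attain the sharp Poincaré constant (only the first sine eigenfunction does), so the ratio is strictly less than C_P, consistent with ||u||_L² ≤ C_P ||u'||_L².


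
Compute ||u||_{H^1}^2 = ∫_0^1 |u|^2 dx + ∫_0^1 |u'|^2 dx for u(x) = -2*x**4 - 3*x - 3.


||u||_{H^1}^2 = 17636/315

The H^1 norm (squared) on an interval (0, L) is
  ||u||_{H^1}^2 = ∫_0^L u(x)^2 dx + ∫_0^L u'(x)^2 dx.
Compute u'(x) = -8*x**3 - 3.
Then u(x)^2 = 4*x**8 + 12*x**5 + 12*x**4 + 9*x**2 + 18*x + 9 and u'(x)^2 = 64*x**6 + 48*x**3 + 9.
Integrate each monomial from 0 to 1 using ∫_0^1 c·x^n dx = c·1^(n+1)/(n+1):
  ∫_0^1 u(x)^2 dx = ∫_0^1 (4*x^8 + 12*x^5 + 12*x^4 + 9*x^2 + 18*x + 9) dx. Term by term:
    ∫_0^1 4*x^8 dx = 4/9;  ∫_0^1 12*x^5 dx = 2;  ∫_0^1 12*x^4 dx = 12/5;
    ∫_0^1 9*x^2 dx = 3;  ∫_0^1 18*x dx = 9;  ∫_0^1 9 dx = 9.
  Sum: 4/9 + 2 + 12/5 + 3 + 9 + 9 = 1163/45.
  ∫_0^1 u'(x)^2 dx = ∫_0^1 (64*x^6 + 48*x^3 + 9) dx. Term by term:
    ∫_0^1 64*x^6 dx = 64/7;  ∫_0^1 48*x^3 dx = 12;  ∫_0^1 9 dx = 9.
  Sum: 64/7 + 12 + 9 = 211/7.
Adding: ||u||_{H^1}^2 = 1163/45 + 211/7 = 17636/315.


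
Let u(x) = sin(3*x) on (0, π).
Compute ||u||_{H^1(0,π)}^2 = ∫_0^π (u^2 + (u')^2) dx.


||u||_{H^1(0,π)}^2 = 5*π

u'(x) = 3*cos(3*x).
Expand u² and (u')² and integrate term by term on (0, π), using: for integers n ≥ 1, ∫_0^π sin²(nx) dx = ∫_0^π cos²(nx) dx = π/2; for n ≠ n', ∫_0^π sin(nx)sin(n'x) dx = ∫_0^π cos(nx)cos(n'x) dx = 0; and by product-to-sum, ∫_0^π sin(nx)cos(n'x) dx = ½∫_0^π [sin((n+n')x) + sin((n−n')x)] dx, which is 0 when n+n' is even and 2n/(n²−n'²) when n+n' is odd (it need not vanish on (0, π)).
  u² squared terms: (1)²·∫sin(3x)² dx = 1·π/2 = π/2.
  So ∫_0^π u² dx = π/2.
  (u')² squared terms: (3)²·∫cos(3x)² dx = 9·π/2 = 9*π/2.
  So ∫_0^π (u')² dx = 9*π/2.
||u||_{H^1}^2 = (π/2) + (9*π/2) = 5*π.


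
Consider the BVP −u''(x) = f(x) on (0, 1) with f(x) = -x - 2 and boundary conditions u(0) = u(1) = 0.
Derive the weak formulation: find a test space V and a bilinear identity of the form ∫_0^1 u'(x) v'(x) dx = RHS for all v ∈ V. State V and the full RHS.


V = H^1_0(0, 1) (so v(0) = v(1) = 0); weak form: ∫_0^1 u'v' dx = ∫_0^1 (-x - 2) v dx for all v ∈ V.

Multiply both sides by a test function v and integrate from 0 to 1:
  ∫_0^1 −u''(x) v(x) dx = ∫_0^1 f(x) v(x) dx.
Integrate the LHS by parts once:
  ∫_0^1 −u'' v dx = −[u'(x) v(x)]_0^1 + ∫_0^1 u'(x) v'(x) dx.
Thus ∫_0^1 u'(x) v'(x) dx = ∫_0^1 f(x) v(x) dx + [u'(x) v(x)]_0^1.
Choose V so that boundary terms are either known or forced to vanish.
u is Dirichlet: u(0) = u(1) = 0. Let V = H^1_0(0, 1); then v(0) = v(1) = 0, and [u' v]_0^1 = 0.
Weak formulation: find u (satisfying any essential BC) such that ∫_0^1 u'(x) v'(x) dx = ∫_0^1 f v dx for all v ∈ V.
Substituting f(x) = -x - 2, the right-hand side is ∫_0^1 (-x - 2) v dx.


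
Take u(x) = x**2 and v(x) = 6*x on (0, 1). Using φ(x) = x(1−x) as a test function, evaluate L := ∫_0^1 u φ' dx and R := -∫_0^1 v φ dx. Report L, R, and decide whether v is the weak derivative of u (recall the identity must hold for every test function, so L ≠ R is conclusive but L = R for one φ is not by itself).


LHS = -1/6, RHS = -1/2. No, v is not the weak derivative of u.

u(x) = x**2, classical derivative u'(x) = 2*x.
φ(x) = x(1−x), so φ'(x) = 1 - 2*x.
Note φ(0) = φ(1) = 0, so the boundary term u·φ vanishes.
LHS = ∫_0^1 u(x) φ'(x) dx = ∫_0^1 (-2*x^3 + x^2) dx. Term by term:
  ∫_0^1 -2*x^3 dx = -1/2;  ∫_0^1 x^2 dx = 1/3.
Sum: -1/2 + 1/3 = -1/6.
So LHS = -1/6.
∫_0^1 v(x) φ(x) dx = ∫_0^1 (-6*x^3 + 6*x^2) dx. Term by term:
  ∫_0^1 -6*x^3 dx = -3/2;  ∫_0^1 6*x^2 dx = 2.
Sum: -3/2 + 2 = 1/2.
So RHS = -∫_0^1 v(x) φ(x) dx = -1/2.
LHS − RHS = 1/3 ≠ 0, so the identity fails.
(For a valid weak derivative the identity must hold for EVERY test function, in particular this one. The failure shows v is NOT the weak derivative of u.)
Correct weak derivative would be u'(x) = 2*x.


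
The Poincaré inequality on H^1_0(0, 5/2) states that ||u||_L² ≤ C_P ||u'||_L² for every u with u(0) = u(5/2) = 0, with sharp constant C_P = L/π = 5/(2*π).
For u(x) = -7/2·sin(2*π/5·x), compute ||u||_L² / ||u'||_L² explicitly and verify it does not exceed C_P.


||u||_L² / ||u'||_L² = 5/(2*π) = C_P.

u(x) = -7/2·sin(2*π/5·x), so u'(x) = -7*π*cos(2*π*x/5)/5.
Writing u(x) = A·sin(kπx/L) with A = -7/2 and k = 1, use ∫_0^L sin²(kπx/L) dx = L/2 and ∫_0^L cos²(kπx/L) dx = L/2.
u² = 49/4·sin²(2*π/5·x) and (u')² = 49*π^2/25·cos²(2*π/5·x), and each of sin², cos² integrates to L/2 = 5/4 over (0, 5/2).
∫_0^5/2 u² dx = 245/16, so ||u||_L² = 7*sqrt(5)/4.
∫_0^5/2 (u')² dx = 49*π^2/20, so ||u'||_L² = 7*sqrt(5)*π/10.
Ratio ||u||_L² / ||u'||_L² = 5/(2*π).
Sharp Poincaré constant on H^1_0(0, 5/2) is C_P = L/π = 5/(2*π), achieved by sin(2*π/5·x).
This is the k = 1 eigenfunction (up to amplitude), so the ratio equals the sharp Poincaré constant exactly.


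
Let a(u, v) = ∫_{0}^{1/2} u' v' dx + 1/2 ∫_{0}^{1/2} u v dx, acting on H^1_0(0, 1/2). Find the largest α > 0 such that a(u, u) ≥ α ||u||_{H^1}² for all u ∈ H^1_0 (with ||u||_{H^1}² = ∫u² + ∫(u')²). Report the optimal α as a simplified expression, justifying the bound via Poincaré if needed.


α = (1 + 8*π^2)/(2*(1 + 4*π^2))

Coercivity of a(·,·) on H^1_0(0, 1/2) means a(u, u) ≥ α ||u||_{H^1}² for every u ∈ H^1_0.
The interval has length L = 1/2, and Poincaré/coercivity depend only on L. Here a(u, u) = ∫(u')² + (1/2)·∫u².
Here 0 < c = 1/2 < 1. The condition a(u,u) ≥ α||u||_{H^1}² reads (1−α)∫(u')² ≥ (α−c)∫u². Any admissible α is ≤ 1 (rapidly oscillating u have ∫u²/∫(u')² → 0), and α = 1 would force 0 ≥ (1−c)∫u², impossible since c < 1; so 1−α > 0. By the sharp Poincaré inequality on H^1_0 of an interval of length L, ∫(u')² ≥ (π/L)²∫u² with equality for the first sine mode sin(π(x−x₀)/L) (x₀ the left endpoint), so the inequality holds for all u iff (1−α)(π/L)² ≥ α − c, i.e. α ≤ ((π/L)² + c)/((π/L)² + 1) = (1 + c(L/π)²)/(1 + (L/π)²). With (π/L)² = 4*π^2 and c = 1/2, the largest admissible constant is α = ((π/L)² + c)/((π/L)² + 1).
Simplifying, α = (1 + 8*π^2)/(2*(1 + 4*π^2)).


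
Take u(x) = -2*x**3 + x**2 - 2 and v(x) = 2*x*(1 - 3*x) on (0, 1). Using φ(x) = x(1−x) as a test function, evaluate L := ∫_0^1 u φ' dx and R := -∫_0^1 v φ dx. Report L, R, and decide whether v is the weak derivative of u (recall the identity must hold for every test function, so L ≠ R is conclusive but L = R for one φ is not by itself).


LHS = 2/15, RHS = 2/15. Yes, v = u' weakly.

u(x) = -2*x**3 + x**2 - 2, classical derivative u'(x) = -6*x**2 + 2*x.
φ(x) = x(1−x), so φ'(x) = 1 - 2*x.
Note φ(0) = φ(1) = 0, so the boundary term u·φ vanishes.
LHS = ∫_0^1 u(x) φ'(x) dx = ∫_0^1 (4*x^4 - 4*x^3 + x^2 + 4*x - 2) dx. Term by term:
  ∫_0^1 4*x^4 dx = 4/5;  ∫_0^1 -4*x^3 dx = -1;  ∫_0^1 x^2 dx = 1/3;
  ∫_0^1 4*x dx = 2;  ∫_0^1 -2 dx = -2.
Sum: 4/5 − 1 + 1/3 + 2 − 2 = 2/15.
So LHS = 2/15.
∫_0^1 v(x) φ(x) dx = ∫_0^1 (6*x^4 - 8*x^3 + 2*x^2) dx. Term by term:
  ∫_0^1 6*x^4 dx = 6/5;  ∫_0^1 -8*x^3 dx = -2;  ∫_0^1 2*x^2 dx = 2/3.
Sum: 6/5 − 2 + 2/3 = -2/15.
So RHS = -∫_0^1 v(x) φ(x) dx = 2/15.
LHS = RHS, so the identity holds for this test φ.
Moreover u is smooth here and v(x) = u'(x) = -6*x**2 + 2*x pointwise, so the identity holds for every test function. Hence v is the weak derivative of u.


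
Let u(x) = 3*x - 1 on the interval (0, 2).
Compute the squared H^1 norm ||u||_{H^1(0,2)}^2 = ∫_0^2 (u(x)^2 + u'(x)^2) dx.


||u||_{H^1}^2 = 32

The H^1 norm (squared) on an interval (0, L) is
  ||u||_{H^1}^2 = ∫_0^L u(x)^2 dx + ∫_0^L u'(x)^2 dx.
Compute u'(x) = 3.
Then u(x)^2 = 9*x**2 - 6*x + 1 and u'(x)^2 = 9.
Integrate each monomial from 0 to 2 using ∫_0^2 c·x^n dx = c·2^(n+1)/(n+1):
  ∫_0^2 u(x)^2 dx = ∫_0^2 (9*x^2 - 6*x + 1) dx. Term by term:
    ∫_0^2 9*x^2 dx = 24;  ∫_0^2 -6*x dx = -12;  ∫_0^2 1 dx = 2.
  Sum: 24 − 12 + 2 = 14.
  ∫_0^2 u'(x)^2 dx = ∫_0^2 (9) dx. Term by term:
    ∫_0^2 9 dx = 18.
Adding: ||u||_{H^1}^2 = 14 + 18 = 32.


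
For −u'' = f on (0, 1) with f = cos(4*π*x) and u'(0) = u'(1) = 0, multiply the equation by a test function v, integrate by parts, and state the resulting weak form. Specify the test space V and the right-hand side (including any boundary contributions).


V = H^1(0, 1) (no boundary constraint on v; u is determined up to an additive constant); weak form: ∫_0^1 u'v' dx = ∫_0^1 (cos(4*π*x)) v dx for all v ∈ V.

Multiply both sides by a test function v and integrate from 0 to 1:
  ∫_0^1 −u''(x) v(x) dx = ∫_0^1 f(x) v(x) dx.
Integrate the LHS by parts once:
  ∫_0^1 −u'' v dx = −[u'(x) v(x)]_0^1 + ∫_0^1 u'(x) v'(x) dx.
Thus ∫_0^1 u'(x) v'(x) dx = ∫_0^1 f(x) v(x) dx + [u'(x) v(x)]_0^1.
Choose V so that boundary terms are either known or forced to vanish.
u has homogeneous Neumann: u'(0) = u'(1) = 0. So [u' v]_0^1 = 0·v(1) − 0·v(0) = 0 for any v; take V = H^1(0, 1).
Weak formulation: find u (satisfying any essential BC) such that ∫_0^1 u'(x) v'(x) dx = ∫_0^1 f v dx for all v ∈ V (homogeneous Neumann, so boundary terms vanish).
Substituting f(x) = cos(4*π*x), the right-hand side is ∫_0^1 (cos(4*π*x)) v dx.
Compatibility check (pure Neumann): taking v ≡ 1 ∈ V gives 0 = ∫_0^1 f dx + (0) − (0), i.e. ∫_0^1 f dx must equal u'(0) − u'(1) = 0. Indeed ∫_0^1 (cos(4*π*x)) dx = 0, so the data are compatible. The solution is then unique only up to an additive constant (fix it e.g. by requiring ∫_0^1 u dx = 0).


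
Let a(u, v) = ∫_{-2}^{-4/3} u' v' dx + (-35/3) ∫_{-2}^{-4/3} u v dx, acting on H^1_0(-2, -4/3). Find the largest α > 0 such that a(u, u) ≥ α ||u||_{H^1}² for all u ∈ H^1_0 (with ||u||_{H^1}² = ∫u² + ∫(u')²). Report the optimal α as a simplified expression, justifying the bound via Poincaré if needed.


α = (-140 + 27*π^2)/(3*(4 + 9*π^2))

Coercivity of a(·,·) on H^1_0(-2, -4/3) means a(u, u) ≥ α ||u||_{H^1}² for every u ∈ H^1_0.
The interval has length L = 2/3, and Poincaré/coercivity depend only on L. Here a(u, u) = ∫(u')² + (-35/3)·∫u².
Here c = -35/3 < 0 with |c| < (π/L)² = 9*π^2/4, so coercivity still holds. The condition a(u,u) ≥ α||u||_{H^1}² reads (1−α)∫(u')² ≥ (α−c)∫u². Any admissible α is ≤ 1 (rapidly oscillating u have ∫u²/∫(u')² → 0), and α = 1 would force 0 ≥ (1−c)∫u², impossible since c < 1; so 1−α > 0. By the sharp Poincaré inequality on H^1_0 of an interval of length L, ∫(u')² ≥ (π/L)²∫u² with equality for the first sine mode sin(π(x−x₀)/L) (x₀ the left endpoint), so the inequality holds for all u iff (1−α)(π/L)² ≥ α − c, i.e. α ≤ ((π/L)² + c)/((π/L)² + 1) = (1 + c(L/π)²)/(1 + (L/π)²). (Direct route, valid since c ≤ 0: Poincaré gives c∫u² ≥ c(L/π)²∫(u')², so a(u,u) ≥ (1 + c(L/π)²)∫(u')², while ||u||_{H^1}² ≤ (1 + (L/π)²)∫(u')²; dividing yields the same α.) With (π/L)² = 9*π^2/4 and c = -35/3, the largest admissible constant is α = ((π/L)² + c)/((π/L)² + 1).
Simplifying, α = (-140 + 27*π^2)/(3*(4 + 9*π^2)).


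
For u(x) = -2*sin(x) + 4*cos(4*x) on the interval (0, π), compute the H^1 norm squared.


||u||_{H^1(0,π)}^2 = 544/15 + 140*π

u'(x) = -16*sin(4*x) - 2*cos(x).
Expand u² and (u')² and integrate term by term on (0, π), using: for integers n ≥ 1, ∫_0^π sin²(nx) dx = ∫_0^π cos²(nx) dx = π/2; for n ≠ n', ∫_0^π sin(nx)sin(n'x) dx = ∫_0^π cos(nx)cos(n'x) dx = 0; and by product-to-sum, ∫_0^π sin(nx)cos(n'x) dx = ½∫_0^π [sin((n+n')x) + sin((n−n')x)] dx, which is 0 when n+n' is even and 2n/(n²−n'²) when n+n' is odd (it need not vanish on (0, π)).
  u² squared terms: (-2)²·∫sin(x)² dx = 4·π/2 = 2*π;  (4)²·∫cos(4x)² dx = 16·π/2 = 8*π.
  u² cross terms: 2·(-2)·(4)·∫sin(x)·cos(4x) dx = -16·(-2/15) = 32/15.
  So ∫_0^π u² dx = 2*π + 8*π + 32/15 = 32/15 + 10*π.
  (u')² squared terms: (-16)²·∫sin(4x)² dx = 256·π/2 = 128*π;  (-2)²·∫cos(x)² dx = 4·π/2 = 2*π.
  (u')² cross terms: 2·(-16)·(-2)·∫sin(4x)·cos(x) dx = 64·(8/15) = 512/15.
  So ∫_0^π (u')² dx = 128*π + 2*π + 512/15 = 512/15 + 130*π.
||u||_{H^1}^2 = (32/15 + 10*π) + (512/15 + 130*π) = 544/15 + 140*π.


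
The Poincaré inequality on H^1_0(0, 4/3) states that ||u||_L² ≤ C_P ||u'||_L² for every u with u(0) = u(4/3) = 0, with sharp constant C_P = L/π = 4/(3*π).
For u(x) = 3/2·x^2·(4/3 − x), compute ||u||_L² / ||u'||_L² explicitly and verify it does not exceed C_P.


||u||_L² / ||u'||_L² = 2*sqrt(14)/21 < C_P = 4/(3*π).

u(x) = 3/2·x^2·(4/3 − x), so u'(x) = x*(8 - 9*x)/2.
u(x) = 3/2·x^2·(4/3 − x) vanishes at x = 0 and x = 4/3, so u ∈ H^1_0(0, 4/3). Differentiate via the product rule and integrate the resulting polynomials term by term.
  ∫_0^4/3 u² dx = ∫_0^4/3 (9*x^6/4 - 6*x^5 + 4*x^4) dx. Term by term:
    ∫_0^4/3 9*x^6/4 dx = 4096/1701;  ∫_0^4/3 -6*x^5 dx = -4096/729;  ∫_0^4/3 4*x^4 dx = 4096/1215.
  Sum: 4096/1701 − 4096/729 + 4096/1215 = 4096/25515.
  ∫_0^4/3 (u')² dx = ∫_0^4/3 (81*x^4/4 - 36*x^3 + 16*x^2) dx. Term by term:
    ∫_0^4/3 81*x^4/4 dx = 256/15;  ∫_0^4/3 -36*x^3 dx = -256/9;  ∫_0^4/3 16*x^2 dx = 1024/81.
  Sum: 256/15 − 256/9 + 1024/81 = 512/405.
∫_0^4/3 u² dx = 4096/25515, so ||u||_L² = 64*sqrt(35)/945.
∫_0^4/3 (u')² dx = 512/405, so ||u'||_L² = 16*sqrt(10)/45.
Ratio ||u||_L² / ||u'||_L² = 2*sqrt(14)/21.
Sharp Poincaré constant on H^1_0(0, 4/3) is C_P = L/π = 4/(3*π), achieved by sin(3*π/4·x).
A polynomial bump cannot attain the sharp Poincaré constant (only the first sine eigenfunction does), so the ratio is strictly less than C_P, consistent with ||u||_L² ≤ C_P ||u'||_L².


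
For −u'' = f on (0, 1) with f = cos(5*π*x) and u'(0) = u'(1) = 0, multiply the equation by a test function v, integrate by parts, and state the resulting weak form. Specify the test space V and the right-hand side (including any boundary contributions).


V = H^1(0, 1) (no boundary constraint on v; u is determined up to an additive constant); weak form: ∫_0^1 u'v' dx = ∫_0^1 (cos(5*π*x)) v dx for all v ∈ V.

Multiply both sides by a test function v and integrate from 0 to 1:
  ∫_0^1 −u''(x) v(x) dx = ∫_0^1 f(x) v(x) dx.
Integrate the LHS by parts once:
  ∫_0^1 −u'' v dx = −[u'(x) v(x)]_0^1 + ∫_0^1 u'(x) v'(x) dx.
Thus ∫_0^1 u'(x) v'(x) dx = ∫_0^1 f(x) v(x) dx + [u'(x) v(x)]_0^1.
Choose V so that boundary terms are either known or forced to vanish.
u has homogeneous Neumann: u'(0) = u'(1) = 0. So [u' v]_0^1 = 0·v(1) − 0·v(0) = 0 for any v; take V = H^1(0, 1).
Weak formulation: find u (satisfying any essential BC) such that ∫_0^1 u'(x) v'(x) dx = ∫_0^1 f v dx for all v ∈ V (homogeneous Neumann, so boundary terms vanish).
Substituting f(x) = cos(5*π*x), the right-hand side is ∫_0^1 (cos(5*π*x)) v dx.
Compatibility check (pure Neumann): taking v ≡ 1 ∈ V gives 0 = ∫_0^1 f dx + (0) − (0), i.e. ∫_0^1 f dx must equal u'(0) − u'(1) = 0. Indeed ∫_0^1 (cos(5*π*x)) dx = 0, so the data are compatible. The solution is then unique only up to an additive constant (fix it e.g. by requiring ∫_0^1 u dx = 0).


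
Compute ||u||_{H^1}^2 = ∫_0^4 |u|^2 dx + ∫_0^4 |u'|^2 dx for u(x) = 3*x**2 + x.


||u||_{H^1}^2 = 46748/15

The H^1 norm (squared) on an interval (0, L) is
  ||u||_{H^1}^2 = ∫_0^L u(x)^2 dx + ∫_0^L u'(x)^2 dx.
Compute u'(x) = 6*x + 1.
Then u(x)^2 = 9*x**4 + 6*x**3 + x**2 and u'(x)^2 = 36*x**2 + 12*x + 1.
Integrate each monomial from 0 to 4 using ∫_0^4 c·x^n dx = c·4^(n+1)/(n+1):
  ∫_0^4 u(x)^2 dx = ∫_0^4 (9*x^4 + 6*x^3 + x^2) dx. Term by term:
    ∫_0^4 9*x^4 dx = 9216/5;  ∫_0^4 6*x^3 dx = 384;  ∫_0^4 x^2 dx = 64/3.
  Sum: 9216/5 + 384 + 64/3 = 33728/15.
  ∫_0^4 u'(x)^2 dx = ∫_0^4 (36*x^2 + 12*x + 1) dx. Term by term:
    ∫_0^4 36*x^2 dx = 768;  ∫_0^4 12*x dx = 96;  ∫_0^4 1 dx = 4.
  Sum: 768 + 96 + 4 = 868.
Adding: ||u||_{H^1}^2 = 33728/15 + 868 = 46748/15.


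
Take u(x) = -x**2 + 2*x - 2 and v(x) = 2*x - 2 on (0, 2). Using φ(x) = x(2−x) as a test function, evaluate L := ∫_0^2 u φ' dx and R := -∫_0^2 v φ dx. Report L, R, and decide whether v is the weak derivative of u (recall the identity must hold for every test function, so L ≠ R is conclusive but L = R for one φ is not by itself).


LHS = 0, RHS = 0. No, v is not the weak derivative of u.

u(x) = -x**2 + 2*x - 2, classical derivative u'(x) = 2 - 2*x.
φ(x) = x(2−x), so φ'(x) = 2 - 2*x.
Note φ(0) = φ(2) = 0, so the boundary term u·φ vanishes.
LHS = ∫_0^2 u(x) φ'(x) dx = ∫_0^2 (2*x^3 - 6*x^2 + 8*x - 4) dx. Term by term:
  ∫_0^2 2*x^3 dx = 8;  ∫_0^2 -6*x^2 dx = -16;  ∫_0^2 8*x dx = 16;
  ∫_0^2 -4 dx = -8.
Sum: 8 − 16 + 16 − 8 = 0.
So LHS = 0.
∫_0^2 v(x) φ(x) dx = ∫_0^2 (-2*x^3 + 6*x^2 - 4*x) dx. Term by term:
  ∫_0^2 -2*x^3 dx = -8;  ∫_0^2 6*x^2 dx = 16;  ∫_0^2 -4*x dx = -8.
Sum: -8 + 16 − 8 = 0.
So RHS = -∫_0^2 v(x) φ(x) dx = 0.
LHS = RHS, so the identity holds for this particular φ. But this is necessary, not sufficient: a weak derivative must satisfy the identity for EVERY test function in C_c^∞(0, 2).
Here u is smooth, so its weak derivative equals its classical derivative u'(x) = 2 - 2*x. Since v(x) = 2*x - 2 ≠ u'(x), v is NOT the weak derivative of u — the agreement for this single φ is a coincidence (the difference v − u' happens to be L²-orthogonal to this φ).


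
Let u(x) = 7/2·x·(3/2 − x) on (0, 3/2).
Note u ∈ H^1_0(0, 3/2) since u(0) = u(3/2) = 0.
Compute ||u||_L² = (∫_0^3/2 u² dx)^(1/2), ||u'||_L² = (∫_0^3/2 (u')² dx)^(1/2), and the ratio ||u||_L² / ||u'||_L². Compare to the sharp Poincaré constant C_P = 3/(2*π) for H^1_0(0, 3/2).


||u||_L² / ||u'||_L² = 3*sqrt(10)/20 < C_P = 3/(2*π).

u(x) = 7/2·x·(3/2 − x), so u'(x) = 21/4 - 7*x.
u(x) = 7/2·x·(3/2 − x) vanishes at x = 0 and x = 3/2, so u ∈ H^1_0(0, 3/2). Differentiate via the product rule and integrate the resulting polynomials term by term.
  ∫_0^3/2 u² dx = ∫_0^3/2 (49*x^4/4 - 147*x^3/4 + 441*x^2/16) dx. Term by term:
    ∫_0^3/2 49*x^4/4 dx = 11907/640;  ∫_0^3/2 -147*x^3/4 dx = -11907/256;  ∫_0^3/2 441*x^2/16 dx = 3969/128.
  Sum: 11907/640 − 11907/256 + 3969/128 = 3969/1280.
  ∫_0^3/2 (u')² dx = ∫_0^3/2 (49*x^2 - 147*x/2 + 441/16) dx. Term by term:
    ∫_0^3/2 49*x^2 dx = 441/8;  ∫_0^3/2 -147*x/2 dx = -1323/16;  ∫_0^3/2 441/16 dx = 1323/32.
  Sum: 441/8 − 1323/16 + 1323/32 = 441/32.
∫_0^3/2 u² dx = 3969/1280, so ||u||_L² = 63*sqrt(5)/80.
∫_0^3/2 (u')² dx = 441/32, so ||u'||_L² = 21*sqrt(2)/8.
Ratio ||u||_L² / ||u'||_L² = 3*sqrt(10)/20.
Sharp Poincaré constant on H^1_0(0, 3/2) is C_P = L/π = 3/(2*π), achieved by sin(2*π/3·x).
A polynomial bump cannot attain the sharp Poincaré constant (only the first sine eigenfunction does), so the ratio is strictly less than C_P, consistent with ||u||_L² ≤ C_P ||u'||_L².


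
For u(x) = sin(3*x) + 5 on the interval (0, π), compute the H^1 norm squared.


||u||_{H^1(0,π)}^2 = 20/3 + 30*π

u'(x) = 3*cos(3*x).
Expand u² and (u')² and integrate term by term on (0, π), using: for integers n ≥ 1, ∫_0^π sin²(nx) dx = ∫_0^π cos²(nx) dx = π/2; for n ≠ n', ∫_0^π sin(nx)sin(n'x) dx = ∫_0^π cos(nx)cos(n'x) dx = 0; and by product-to-sum, ∫_0^π sin(nx)cos(n'x) dx = ½∫_0^π [sin((n+n')x) + sin((n−n')x)] dx, which is 0 when n+n' is even and 2n/(n²−n'²) when n+n' is odd (it need not vanish on (0, π)). For the constant mode: ∫_0^π 1 dx = π, ∫_0^π cos(nx) dx = 0, ∫_0^π sin(nx) dx = (1−(−1)^n)/n.
  u² squared terms: (5)²·∫1 dx = 25·π = 25*π;  (1)²·∫sin(3x)² dx = 1·π/2 = π/2.
  u² cross terms: 2·(5)·(1)·∫1·sin(3x) dx = 10·(2/3) = 20/3.
  So ∫_0^π u² dx = 25*π + π/2 + 20/3 = 20/3 + 51*π/2.
  (u')² squared terms: (3)²·∫cos(3x)² dx = 9·π/2 = 9*π/2.
  So ∫_0^π (u')² dx = 9*π/2.
||u||_{H^1}^2 = (20/3 + 51*π/2) + (9*π/2) = 20/3 + 30*π.


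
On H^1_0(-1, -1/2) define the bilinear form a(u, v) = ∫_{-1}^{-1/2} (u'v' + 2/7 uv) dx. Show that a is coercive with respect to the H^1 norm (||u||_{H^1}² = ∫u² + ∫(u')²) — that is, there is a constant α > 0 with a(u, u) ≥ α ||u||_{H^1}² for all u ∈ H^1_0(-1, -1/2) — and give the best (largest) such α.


α = 2*(1 + 14*π^2)/(7*(1 + 4*π^2))

Coercivity of a(·,·) on H^1_0(-1, -1/2) means a(u, u) ≥ α ||u||_{H^1}² for every u ∈ H^1_0.
The interval has length L = 1/2, and Poincaré/coercivity depend only on L. Here a(u, u) = ∫(u')² + (2/7)·∫u².
Here 0 < c = 2/7 < 1. The condition a(u,u) ≥ α||u||_{H^1}² reads (1−α)∫(u')² ≥ (α−c)∫u². Any admissible α is ≤ 1 (rapidly oscillating u have ∫u²/∫(u')² → 0), and α = 1 would force 0 ≥ (1−c)∫u², impossible since c < 1; so 1−α > 0. By the sharp Poincaré inequality on H^1_0 of an interval of length L, ∫(u')² ≥ (π/L)²∫u² with equality for the first sine mode sin(π(x−x₀)/L) (x₀ the left endpoint), so the inequality holds for all u iff (1−α)(π/L)² ≥ α − c, i.e. α ≤ ((π/L)² + c)/((π/L)² + 1) = (1 + c(L/π)²)/(1 + (L/π)²). With (π/L)² = 4*π^2 and c = 2/7, the largest admissible constant is α = ((π/L)² + c)/((π/L)² + 1).
Simplifying, α = 2*(1 + 14*π^2)/(7*(1 + 4*π^2)).


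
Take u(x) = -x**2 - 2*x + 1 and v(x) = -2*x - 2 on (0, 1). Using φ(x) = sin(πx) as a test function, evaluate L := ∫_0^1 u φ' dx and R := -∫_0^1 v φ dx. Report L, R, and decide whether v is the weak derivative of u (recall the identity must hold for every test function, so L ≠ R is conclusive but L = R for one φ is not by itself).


LHS = 6/π, RHS = 6/π. Yes, v = u' weakly.

u(x) = -x**2 - 2*x + 1, classical derivative u'(x) = -2*x - 2.
φ(x) = sin(πx), so φ'(x) = π*cos(π*x).
Note φ(0) = φ(1) = 0, so the boundary term u·φ vanishes.
LHS = ∫_0^1 u(x) φ'(x) dx = ∫_0^1 (-π*x^2*cos(π*x) - 2*π*x*cos(π*x) + π*cos(π*x)) dx. Term by term:
  ∫_0^1 π*cos(π*x) dx = 0;  ∫_0^1 -π*x^2*cos(π*x) dx = 2/π;  ∫_0^1 -2*π*x*cos(π*x) dx = 4/π.
Sum: 0 + 2/π + 4/π = 6/π.
So LHS = 6/π.
∫_0^1 v(x) φ(x) dx = ∫_0^1 (-2*x*sin(π*x) - 2*sin(π*x)) dx. Term by term:
  ∫_0^1 -2*sin(π*x) dx = -4/π;  ∫_0^1 -2*x*sin(π*x) dx = -2/π.
Sum: -4/π − 2/π = -6/π.
So RHS = -∫_0^1 v(x) φ(x) dx = 6/π.
LHS = RHS, so the identity holds for this test φ.
Moreover u is smooth here and v(x) = u'(x) = -2*x - 2 pointwise, so the identity holds for every test function. Hence v is the weak derivative of u.


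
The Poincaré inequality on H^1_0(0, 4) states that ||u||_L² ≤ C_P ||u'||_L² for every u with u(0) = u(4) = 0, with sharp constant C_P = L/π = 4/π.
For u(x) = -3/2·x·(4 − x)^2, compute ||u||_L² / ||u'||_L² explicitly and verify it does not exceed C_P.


||u||_L² / ||u'||_L² = 2*sqrt(14)/7 < C_P = 4/π.

u(x) = -3/2·x·(4 − x)^2, so u'(x) = 3*(4 - 3*x)*(x/2 - 2).
u(x) = -3/2·x·(4 − x)^2 vanishes at x = 0 and x = 4, so u ∈ H^1_0(0, 4). Differentiate via the product rule and integrate the resulting polynomials term by term.
  ∫_0^4 u² dx = ∫_0^4 (9*x^6/4 - 36*x^5 + 216*x^4 - 576*x^3 + 576*x^2) dx. Term by term:
    ∫_0^4 9*x^6/4 dx = 36864/7;  ∫_0^4 -36*x^5 dx = -24576;  ∫_0^4 216*x^4 dx = 221184/5;
    ∫_0^4 -576*x^3 dx = -36864;  ∫_0^4 576*x^2 dx = 12288.
  Sum: 36864/7 − 24576 + 221184/5 − 36864 + 12288 = 12288/35.
  ∫_0^4 (u')² dx = ∫_0^4 (81*x^4/4 - 216*x^3 + 792*x^2 - 1152*x + 576) dx. Term by term:
    ∫_0^4 81*x^4/4 dx = 20736/5;  ∫_0^4 -216*x^3 dx = -13824;  ∫_0^4 792*x^2 dx = 16896;
    ∫_0^4 -1152*x dx = -9216;  ∫_0^4 576 dx = 2304.
  Sum: 20736/5 − 13824 + 16896 − 9216 + 2304 = 1536/5.
∫_0^4 u² dx = 12288/35, so ||u||_L² = 64*sqrt(105)/35.
∫_0^4 (u')² dx = 1536/5, so ||u'||_L² = 16*sqrt(30)/5.
Ratio ||u||_L² / ||u'||_L² = 2*sqrt(14)/7.
Sharp Poincaré constant on H^1_0(0, 4) is C_P = L/π = 4/π, achieved by sin(π/4·x).
A polynomial bump cannot attain the sharp Poincaré constant (only the first sine eigenfunction does), so the ratio is strictly less than C_P, consistent with ||u||_L² ≤ C_P ||u'||_L².
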